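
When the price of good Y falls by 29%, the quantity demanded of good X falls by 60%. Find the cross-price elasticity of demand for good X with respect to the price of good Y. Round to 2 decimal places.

ε = (%ΔQ of good X) / (%ΔP of good Y) = (-60%) / (-29%) ≈ 2.07.
Positive cross-price elasticity: substitutes.

2.07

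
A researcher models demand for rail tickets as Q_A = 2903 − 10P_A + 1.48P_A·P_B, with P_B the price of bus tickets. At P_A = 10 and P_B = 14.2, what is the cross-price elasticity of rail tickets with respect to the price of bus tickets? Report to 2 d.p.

At P_A = 10 and P_B = 14.2: Q_A = 3013.16.
∂Q_A/∂P_B = 1.48P_A = 1.48(10) = 14.8000.
ε = (∂Q_A/∂P_B)(P_B/Q_A) = 14.8000 × (14.2/3013.16) ≈ 0.07.
ε > 0: substitutes.

0.07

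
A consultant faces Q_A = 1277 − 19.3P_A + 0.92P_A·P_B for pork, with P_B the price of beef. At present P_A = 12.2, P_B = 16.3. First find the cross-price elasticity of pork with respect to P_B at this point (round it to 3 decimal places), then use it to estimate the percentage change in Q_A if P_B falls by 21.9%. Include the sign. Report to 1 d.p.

At P_A = 12.2, P_B = 16.3: Q_A = 1224.491.
∂Q_A/∂P_B = 0.92P_A = 11.2240.
ε = (∂Q_A/∂P_B)(P_B/Q_A) = 11.2240 × 16.3/1224.491 ≈ 0.149.
%ΔQ_A ≈ ε × %ΔP_B = 0.149 × (-21.9%) = -3.3%.

-3.3%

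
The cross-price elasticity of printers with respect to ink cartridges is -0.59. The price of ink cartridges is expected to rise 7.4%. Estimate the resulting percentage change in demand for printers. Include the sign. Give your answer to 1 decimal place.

%ΔQ ≈ ε × %ΔP of ink cartridges = -0.59 × (7.4%) = -4.4%.

-4.4%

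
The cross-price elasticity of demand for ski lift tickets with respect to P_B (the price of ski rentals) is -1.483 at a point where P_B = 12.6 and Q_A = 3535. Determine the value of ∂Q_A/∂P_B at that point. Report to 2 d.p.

-416.06

ε = (∂Q_A/∂P_B)·(P_B/Q_A) ⇒ ∂Q_A/∂P_B = ε·Q_A/P_B = -1.483 × 3535/12.6 ≈ -416.06.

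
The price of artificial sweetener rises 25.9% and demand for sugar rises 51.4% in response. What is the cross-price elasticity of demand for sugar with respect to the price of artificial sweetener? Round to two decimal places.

ε = (%ΔQ of sugar) / (%ΔP of artificial sweetener) = (51.4%) / (25.9%) ≈ 1.98.
Positive cross-price elasticity: substitutes.

1.98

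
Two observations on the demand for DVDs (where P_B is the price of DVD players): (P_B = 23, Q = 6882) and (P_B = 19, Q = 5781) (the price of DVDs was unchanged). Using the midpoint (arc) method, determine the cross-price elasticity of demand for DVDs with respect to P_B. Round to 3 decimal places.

0.913

ΔQ_A = 5781 − 6882 = -1101; ΔP_B = 19 − 23 = -4.
Midpoints: Q̄_A = 6331.5, P̄_B = 21.00.
ε = (ΔQ_A/Q̄_A)/(ΔP_B/P̄_B) = (-1101/6331.5)/(-4/21.00) ≈ 0.913.
ε > 0: DVDs and DVD players are substitutes.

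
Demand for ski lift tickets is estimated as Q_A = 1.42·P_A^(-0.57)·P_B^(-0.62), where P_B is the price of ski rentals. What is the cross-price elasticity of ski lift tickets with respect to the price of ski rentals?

In a log-linear (constant-elasticity) demand function, the coefficient on the exponent of P_B is the cross-price elasticity.
ε = -0.62. Negative, so ski lift tickets and ski rentals are complements.

-0.62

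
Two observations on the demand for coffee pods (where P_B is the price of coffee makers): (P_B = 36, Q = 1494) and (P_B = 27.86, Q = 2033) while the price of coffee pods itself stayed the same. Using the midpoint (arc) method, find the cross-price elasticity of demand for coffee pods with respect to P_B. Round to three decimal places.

-1.199

ΔQ_A = 2033 − 1494 = 539; ΔP_B = 27.86 − 36 = -8.14.
Midpoints: Q̄_A = 1763.5, P̄_B = 31.93.
ε = (ΔQ_A/Q̄_A)/(ΔP_B/P̄_B) = (539/1763.5)/(-8.14/31.93) ≈ -1.199.
ε < 0: coffee pods and coffee makers are complements.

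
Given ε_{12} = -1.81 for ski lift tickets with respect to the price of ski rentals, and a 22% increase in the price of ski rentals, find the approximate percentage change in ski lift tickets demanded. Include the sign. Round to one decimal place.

-39.8%

%ΔQ ≈ ε × %ΔP of ski rentals = -1.81 × (22%) = -39.8%.
Demand for ski lift tickets falls by about 39.8%.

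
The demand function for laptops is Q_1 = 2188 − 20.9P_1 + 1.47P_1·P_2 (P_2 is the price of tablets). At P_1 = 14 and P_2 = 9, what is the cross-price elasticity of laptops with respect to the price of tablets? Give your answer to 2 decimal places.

At P_1 = 14 and P_2 = 9: Q_1 = 2080.62.
∂Q_1/∂P_2 = 1.47P_1 = 1.47(14) = 20.5800.
ε = (∂Q_1/∂P_2)(P_2/Q_1) = 20.5800 × (9/2080.62) ≈ 0.09.
ε > 0: substitutes.

0.09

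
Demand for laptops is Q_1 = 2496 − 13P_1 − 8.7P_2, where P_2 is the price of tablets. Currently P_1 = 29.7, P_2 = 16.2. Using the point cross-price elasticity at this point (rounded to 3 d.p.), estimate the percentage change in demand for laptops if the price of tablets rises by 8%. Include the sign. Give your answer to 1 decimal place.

At P_1 = 29.7, P_2 = 16.2: Q_1 = 1968.96.
∂Q_1/∂P_2 = -8.7.
ε = (∂Q_1/∂P_2)(P_2/Q_1) = -8.7000 × 16.2/1968.96 ≈ -0.072.
%ΔQ_1 ≈ ε × %ΔP_2 = -0.072 × (8%) = -0.6%.

-0.6%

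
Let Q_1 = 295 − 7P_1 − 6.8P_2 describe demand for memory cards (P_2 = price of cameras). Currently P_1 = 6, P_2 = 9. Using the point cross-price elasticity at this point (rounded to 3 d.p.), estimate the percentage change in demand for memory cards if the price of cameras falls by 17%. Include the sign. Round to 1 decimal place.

At P_1 = 6, P_2 = 9: Q_1 = 191.8.
∂Q_1/∂P_2 = -6.8.
ε = (∂Q_1/∂P_2)(P_2/Q_1) = -6.8000 × 9/191.8 ≈ -0.319.
%ΔQ_1 ≈ ε × %ΔP_2 = -0.319 × (-17%) = 5.4%.

5.4%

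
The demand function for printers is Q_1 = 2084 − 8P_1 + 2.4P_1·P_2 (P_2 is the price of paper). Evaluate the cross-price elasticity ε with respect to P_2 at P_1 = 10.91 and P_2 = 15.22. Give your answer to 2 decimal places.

At P_1 = 10.91 and P_2 = 15.22: Q_1 = 2395.240.
∂Q_1/∂P_2 = 2.4P_1 = 2.4(10.91) = 26.1840.
ε = (∂Q_1/∂P_2)(P_2/Q_1) = 26.1840 × (15.22/2395.240) ≈ 0.17.

0.17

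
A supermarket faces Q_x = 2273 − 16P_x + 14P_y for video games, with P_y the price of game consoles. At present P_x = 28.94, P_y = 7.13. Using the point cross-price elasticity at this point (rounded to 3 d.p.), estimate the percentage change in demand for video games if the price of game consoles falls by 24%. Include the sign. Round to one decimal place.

-1.2%

At P_x = 28.94, P_y = 7.13: Q_x = 1909.78.
∂Q_x/∂P_y = 14.
ε = (∂Q_x/∂P_y)(P_y/Q_x) = 14.0000 × 7.13/1909.78 ≈ 0.052.
%ΔQ_x ≈ ε × %ΔP_y = 0.052 × (-24%) = -1.2%.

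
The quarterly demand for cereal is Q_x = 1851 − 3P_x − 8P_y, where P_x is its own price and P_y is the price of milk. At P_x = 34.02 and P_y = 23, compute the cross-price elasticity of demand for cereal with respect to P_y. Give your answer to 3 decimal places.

-0.118

At P_x = 34.02 and P_y = 23: Q_x = 1564.94.
∂Q_x/∂P_y = -8.
ε = (∂Q_x/∂P_y)(P_y/Q_x) = -8 × (23/1564.94) ≈ -0.118.
Since ε < 0, cereal and milk are complements.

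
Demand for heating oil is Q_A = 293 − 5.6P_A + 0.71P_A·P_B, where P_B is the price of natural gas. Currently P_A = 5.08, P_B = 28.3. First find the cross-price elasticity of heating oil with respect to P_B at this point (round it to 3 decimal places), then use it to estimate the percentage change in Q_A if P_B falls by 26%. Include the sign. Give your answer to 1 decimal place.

-7.2%

At P_A = 5.08, P_B = 28.3: Q_A = 366.624.
∂Q_A/∂P_B = 0.71P_A = 3.6068.
ε = (∂Q_A/∂P_B)(P_B/Q_A) = 3.6068 × 28.3/366.624 ≈ 0.278.
%ΔQ_A ≈ ε × %ΔP_B = 0.278 × (-26%) = -7.2%.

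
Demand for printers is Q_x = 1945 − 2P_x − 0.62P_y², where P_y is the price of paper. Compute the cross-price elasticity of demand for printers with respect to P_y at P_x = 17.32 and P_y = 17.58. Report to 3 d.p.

-0.223

At P_x = 17.32 and P_y = 17.58: Q_x = 1718.745.
∂Q_x/∂P_y = -1.24P_y = -1.24(17.58) = -21.7992.
ε = (∂Q_x/∂P_y)(P_y/Q_x) = -21.7992 × (17.58/1718.745) ≈ -0.223.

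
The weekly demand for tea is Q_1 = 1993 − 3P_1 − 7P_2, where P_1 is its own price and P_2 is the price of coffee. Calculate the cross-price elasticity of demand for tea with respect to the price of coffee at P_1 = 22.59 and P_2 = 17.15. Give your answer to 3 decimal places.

-0.067

At P_1 = 22.59 and P_2 = 17.15: Q_1 = 1805.18.
∂Q_1/∂P_2 = -7.
ε = (∂Q_1/∂P_2)(P_2/Q_1) = -7 × (17.15/1805.18) ≈ -0.067.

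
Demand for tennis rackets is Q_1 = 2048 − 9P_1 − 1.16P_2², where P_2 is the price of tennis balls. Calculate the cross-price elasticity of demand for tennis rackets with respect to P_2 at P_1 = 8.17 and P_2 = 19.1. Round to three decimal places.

At P_1 = 8.17 and P_2 = 19.1: Q_1 = 1551.290.
∂Q_1/∂P_2 = -2.32P_2 = -2.32(19.1) = -44.3120.
ε = (∂Q_1/∂P_2)(P_2/Q_1) = -44.3120 × (19.1/1551.290) ≈ -0.546.
ε < 0: complements.

-0.546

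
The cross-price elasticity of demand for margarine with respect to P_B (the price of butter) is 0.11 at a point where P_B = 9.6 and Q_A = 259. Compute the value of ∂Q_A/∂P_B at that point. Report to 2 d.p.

2.97

ε = (∂Q_A/∂P_B)·(P_B/Q_A) ⇒ ∂Q_A/∂P_B = ε·Q_A/P_B = 0.11 × 259/9.6 ≈ 2.97.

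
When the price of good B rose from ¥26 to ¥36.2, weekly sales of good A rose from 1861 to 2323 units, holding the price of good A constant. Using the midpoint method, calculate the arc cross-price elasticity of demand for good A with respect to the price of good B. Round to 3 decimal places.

ΔQ_A = 2323 − 1861 = 462; ΔP_B = 36.2 − 26 = 10.2.
Midpoints: Q̄_A = 2092.0, P̄_B = 31.10.
ε = (ΔQ_A/Q̄_A)/(ΔP_B/P̄_B) = (462/2092.0)/(10.2/31.10) ≈ 0.673.

0.673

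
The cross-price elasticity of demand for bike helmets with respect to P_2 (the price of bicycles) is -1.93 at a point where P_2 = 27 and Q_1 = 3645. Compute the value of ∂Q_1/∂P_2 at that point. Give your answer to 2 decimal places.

ε = (∂Q_1/∂P_2)·(P_2/Q_1) ⇒ ∂Q_1/∂P_2 = ε·Q_1/P_2 = -1.93 × 3645/27 ≈ -260.55.

-260.55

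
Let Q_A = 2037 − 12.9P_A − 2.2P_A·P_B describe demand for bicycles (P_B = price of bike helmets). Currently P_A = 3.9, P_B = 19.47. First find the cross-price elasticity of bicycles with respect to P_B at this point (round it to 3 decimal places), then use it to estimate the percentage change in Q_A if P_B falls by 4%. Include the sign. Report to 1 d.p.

0.4%

At P_A = 3.9, P_B = 19.47: Q_A = 1819.637.
∂Q_A/∂P_B = -2.2P_A = -8.5800.
ε = (∂Q_A/∂P_B)(P_B/Q_A) = -8.5800 × 19.47/1819.637 ≈ -0.092.
%ΔQ_A ≈ ε × %ΔP_B = -0.092 × (-4%) = 0.4%.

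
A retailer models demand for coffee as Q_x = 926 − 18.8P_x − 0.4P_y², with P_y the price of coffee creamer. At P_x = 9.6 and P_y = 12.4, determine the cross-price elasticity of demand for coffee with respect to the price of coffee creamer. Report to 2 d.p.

At P_x = 9.6 and P_y = 12.4: Q_x = 684.016.
∂Q_x/∂P_y = -0.8P_y = -0.8(12.4) = -9.9200.
ε = (∂Q_x/∂P_y)(P_y/Q_x) = -9.9200 × (12.4/684.016) ≈ -0.18.

-0.18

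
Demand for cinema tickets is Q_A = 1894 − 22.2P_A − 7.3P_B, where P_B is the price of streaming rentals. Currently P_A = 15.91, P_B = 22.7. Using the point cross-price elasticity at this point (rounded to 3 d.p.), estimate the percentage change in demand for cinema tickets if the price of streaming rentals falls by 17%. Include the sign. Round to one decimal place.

At P_A = 15.91, P_B = 22.7: Q_A = 1375.088.
∂Q_A/∂P_B = -7.3.
ε = (∂Q_A/∂P_B)(P_B/Q_A) = -7.3000 × 22.7/1375.088 ≈ -0.121.
%ΔQ_A ≈ ε × %ΔP_B = -0.121 × (-17%) = 2.1%.

2.1%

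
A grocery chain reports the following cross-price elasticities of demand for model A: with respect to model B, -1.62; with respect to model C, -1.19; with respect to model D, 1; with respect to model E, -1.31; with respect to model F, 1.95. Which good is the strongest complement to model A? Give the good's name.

model B

Complements have ε < 0. The most negative value is -1.62 (model B).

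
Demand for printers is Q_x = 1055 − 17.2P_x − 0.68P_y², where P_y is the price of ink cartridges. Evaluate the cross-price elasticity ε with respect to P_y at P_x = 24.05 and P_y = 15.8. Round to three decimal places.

-0.720

At P_x = 24.05 and P_y = 15.8: Q_x = 471.585.
∂Q_x/∂P_y = -1.36P_y = -1.36(15.8) = -21.4880.
ε = (∂Q_x/∂P_y)(P_y/Q_x) = -21.4880 × (15.8/471.585) ≈ -0.720.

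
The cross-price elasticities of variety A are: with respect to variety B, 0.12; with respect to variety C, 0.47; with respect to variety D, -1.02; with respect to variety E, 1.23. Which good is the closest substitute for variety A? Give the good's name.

variety E

Substitutes have ε > 0. Among the positive values, 1.23 (variety E) is largest.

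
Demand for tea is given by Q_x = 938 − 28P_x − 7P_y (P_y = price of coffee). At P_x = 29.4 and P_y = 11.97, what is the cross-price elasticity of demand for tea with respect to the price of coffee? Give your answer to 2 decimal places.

At P_x = 29.4 and P_y = 11.97: Q_x = 31.01.
∂Q_x/∂P_y = -7.
ε = (∂Q_x/∂P_y)(P_y/Q_x) = -7 × (11.97/31.01) ≈ -2.70.

-2.70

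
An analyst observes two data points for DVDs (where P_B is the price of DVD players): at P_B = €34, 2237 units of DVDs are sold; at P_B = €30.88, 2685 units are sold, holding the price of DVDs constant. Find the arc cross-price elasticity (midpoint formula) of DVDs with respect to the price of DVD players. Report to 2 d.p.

-1.89

ΔQ_A = 2685 − 2237 = 448; ΔP_B = 30.88 − 34 = -3.12.
Midpoints: Q̄_A = 2461.0, P̄_B = 32.44.
ε = (ΔQ_A/Q̄_A)/(ΔP_B/P̄_B) = (448/2461.0)/(-3.12/32.44) ≈ -1.89.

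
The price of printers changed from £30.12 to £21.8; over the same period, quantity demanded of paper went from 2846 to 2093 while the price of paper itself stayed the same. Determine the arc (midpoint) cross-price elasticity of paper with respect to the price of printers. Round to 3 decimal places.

0.951

ΔQ_A = 2093 − 2846 = -753; ΔP_B = 21.8 − 30.12 = -8.32.
Midpoints: Q̄_A = 2469.5, P̄_B = 25.96.
ε = (ΔQ_A/Q̄_A)/(ΔP_B/P̄_B) = (-753/2469.5)/(-8.32/25.96) ≈ 0.951.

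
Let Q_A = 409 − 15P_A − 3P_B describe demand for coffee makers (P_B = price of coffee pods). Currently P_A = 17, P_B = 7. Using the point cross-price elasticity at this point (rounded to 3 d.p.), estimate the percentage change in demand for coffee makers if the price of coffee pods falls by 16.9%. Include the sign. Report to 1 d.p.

2.7%

At P_A = 17, P_B = 7: Q_A = 133.
∂Q_A/∂P_B = -3.
ε = (∂Q_A/∂P_B)(P_B/Q_A) = -3.0000 × 7/133 ≈ -0.158.
%ΔQ_A ≈ ε × %ΔP_B = -0.158 × (-16.9%) = 2.7%.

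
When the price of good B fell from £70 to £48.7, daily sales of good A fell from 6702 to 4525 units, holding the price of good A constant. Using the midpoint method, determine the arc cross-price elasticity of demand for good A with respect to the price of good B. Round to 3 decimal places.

1.081

ΔQ_A = 4525 − 6702 = -2177; ΔP_B = 48.7 − 70 = -21.3.
Midpoints: Q̄_A = 5613.5, P̄_B = 59.35.
ε = (ΔQ_A/Q̄_A)/(ΔP_B/P̄_B) = (-2177/5613.5)/(-21.3/59.35) ≈ 1.081.
ε > 0: good A and good B are substitutes.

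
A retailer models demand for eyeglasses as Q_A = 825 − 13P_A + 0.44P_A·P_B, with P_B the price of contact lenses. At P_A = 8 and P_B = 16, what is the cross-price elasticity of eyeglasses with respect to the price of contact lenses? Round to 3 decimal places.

0.072

At P_A = 8 and P_B = 16: Q_A = 777.32.
∂Q_A/∂P_B = 0.44P_A = 0.44(8) = 3.5200.
ε = (∂Q_A/∂P_B)(P_B/Q_A) = 3.5200 × (16/777.32) ≈ 0.072.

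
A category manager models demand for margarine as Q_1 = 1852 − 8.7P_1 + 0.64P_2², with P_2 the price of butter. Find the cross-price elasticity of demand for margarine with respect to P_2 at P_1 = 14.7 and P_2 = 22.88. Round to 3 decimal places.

0.325

At P_1 = 14.7 and P_2 = 22.88: Q_1 = 2059.146.
∂Q_1/∂P_2 = 1.28P_2 = 1.28(22.88) = 29.2864.
ε = (∂Q_1/∂P_2)(P_2/Q_1) = 29.2864 × (22.88/2059.146) ≈ 0.325.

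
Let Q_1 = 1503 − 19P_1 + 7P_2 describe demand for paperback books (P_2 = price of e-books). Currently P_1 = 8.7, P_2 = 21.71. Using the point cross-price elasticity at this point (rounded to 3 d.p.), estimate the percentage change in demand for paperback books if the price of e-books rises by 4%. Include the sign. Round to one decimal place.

0.4%

At P_1 = 8.7, P_2 = 21.71: Q_1 = 1489.67.
∂Q_1/∂P_2 = 7.
ε = (∂Q_1/∂P_2)(P_2/Q_1) = 7.0000 × 21.71/1489.67 ≈ 0.102.
%ΔQ_1 ≈ ε × %ΔP_2 = 0.102 × (4%) = 0.4%.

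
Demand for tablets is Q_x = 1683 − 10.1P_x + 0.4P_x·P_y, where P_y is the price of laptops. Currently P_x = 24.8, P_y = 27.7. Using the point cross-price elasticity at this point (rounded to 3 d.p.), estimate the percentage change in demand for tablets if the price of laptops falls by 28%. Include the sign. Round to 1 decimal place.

At P_x = 24.8, P_y = 27.7: Q_x = 1707.304.
∂Q_x/∂P_y = 0.4P_x = 9.9200.
ε = (∂Q_x/∂P_y)(P_y/Q_x) = 9.9200 × 27.7/1707.304 ≈ 0.161.
%ΔQ_x ≈ ε × %ΔP_y = 0.161 × (-28%) = -4.5%.

-4.5%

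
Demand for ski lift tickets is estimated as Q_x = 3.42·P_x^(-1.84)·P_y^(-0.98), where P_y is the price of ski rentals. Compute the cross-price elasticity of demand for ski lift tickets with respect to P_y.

-0.98

In a log-linear (constant-elasticity) demand function, the coefficient on the exponent of P_y is the cross-price elasticity.
ε = -0.98. Negative, so ski lift tickets and ski rentals are complements.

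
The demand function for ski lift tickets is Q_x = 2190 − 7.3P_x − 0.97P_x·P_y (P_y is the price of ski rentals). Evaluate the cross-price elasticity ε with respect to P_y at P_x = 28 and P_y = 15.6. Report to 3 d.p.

-0.271

At P_x = 28 and P_y = 15.6: Q_x = 1561.904.
∂Q_x/∂P_y = -0.97P_x = -0.97(28) = -27.1600.
ε = (∂Q_x/∂P_y)(P_y/Q_x) = -27.1600 × (15.6/1561.904) ≈ -0.271.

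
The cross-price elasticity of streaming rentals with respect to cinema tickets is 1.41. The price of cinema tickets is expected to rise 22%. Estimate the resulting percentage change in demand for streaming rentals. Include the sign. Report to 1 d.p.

%ΔQ ≈ ε × %ΔP of cinema tickets = 1.41 × (22%) = 31.0%.

31.0%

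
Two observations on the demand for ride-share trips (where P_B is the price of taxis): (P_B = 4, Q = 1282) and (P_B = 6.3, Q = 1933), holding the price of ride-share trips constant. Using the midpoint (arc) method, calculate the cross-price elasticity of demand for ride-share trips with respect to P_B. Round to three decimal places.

0.907

ΔQ_A = 1933 − 1282 = 651; ΔP_B = 6.3 − 4 = 2.3.
Midpoints: Q̄_A = 1607.5, P̄_B = 5.15.
ε = (ΔQ_A/Q̄_A)/(ΔP_B/P̄_B) = (651/1607.5)/(2.3/5.15) ≈ 0.907.
ε > 0: ride-share trips and taxis are substitutes.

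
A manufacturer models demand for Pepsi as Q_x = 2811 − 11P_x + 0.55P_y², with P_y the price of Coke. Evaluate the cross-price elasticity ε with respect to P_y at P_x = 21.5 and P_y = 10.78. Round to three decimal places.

0.048

At P_x = 21.5 and P_y = 10.78: Q_x = 2638.415.
∂Q_x/∂P_y = 1.1P_y = 1.1(10.78) = 11.8580.
ε = (∂Q_x/∂P_y)(P_y/Q_x) = 11.8580 × (10.78/2638.415) ≈ 0.048.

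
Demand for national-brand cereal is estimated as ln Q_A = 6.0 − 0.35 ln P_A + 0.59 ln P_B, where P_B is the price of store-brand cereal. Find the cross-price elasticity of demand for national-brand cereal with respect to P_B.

0.59

In a log-linear (constant-elasticity) demand function, the coefficient on ln P_B is the cross-price elasticity.
ε = 0.59. Positive, so national-brand cereal and store-brand cereal are substitutes.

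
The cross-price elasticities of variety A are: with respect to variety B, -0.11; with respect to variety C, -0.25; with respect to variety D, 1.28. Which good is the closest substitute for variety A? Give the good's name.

variety D

Substitutes have ε > 0. Among the positive values, 1.28 (variety D) is largest.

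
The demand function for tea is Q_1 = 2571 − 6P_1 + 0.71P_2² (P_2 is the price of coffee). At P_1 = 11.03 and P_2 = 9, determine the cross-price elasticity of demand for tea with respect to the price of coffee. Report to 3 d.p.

0.045

At P_1 = 11.03 and P_2 = 9: Q_1 = 2562.33.
∂Q_1/∂P_2 = 1.42P_2 = 1.42(9) = 12.7800.
ε = (∂Q_1/∂P_2)(P_2/Q_1) = 12.7800 × (9/2562.33) ≈ 0.045.
ε > 0: substitutes.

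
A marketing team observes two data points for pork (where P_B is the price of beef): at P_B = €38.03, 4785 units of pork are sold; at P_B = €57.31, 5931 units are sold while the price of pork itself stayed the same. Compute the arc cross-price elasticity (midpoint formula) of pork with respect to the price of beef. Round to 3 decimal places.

ΔQ_A = 5931 − 4785 = 1146; ΔP_B = 57.31 − 38.03 = 19.28.
Midpoints: Q̄_A = 5358.0, P̄_B = 47.67.
ε = (ΔQ_A/Q̄_A)/(ΔP_B/P̄_B) = (1146/5358.0)/(19.28/47.67) ≈ 0.529.
ε > 0: pork and beef are substitutes.

0.529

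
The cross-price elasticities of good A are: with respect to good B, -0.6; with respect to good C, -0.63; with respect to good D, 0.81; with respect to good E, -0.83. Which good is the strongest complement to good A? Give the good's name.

Complements have ε < 0. The most negative value is -0.83 (good E).

good E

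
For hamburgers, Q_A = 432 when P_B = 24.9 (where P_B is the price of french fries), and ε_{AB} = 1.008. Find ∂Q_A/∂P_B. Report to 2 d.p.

17.49

ε = (∂Q_A/∂P_B)·(P_B/Q_A) ⇒ ∂Q_A/∂P_B = ε·Q_A/P_B = 1.008 × 432/24.9 ≈ 17.49.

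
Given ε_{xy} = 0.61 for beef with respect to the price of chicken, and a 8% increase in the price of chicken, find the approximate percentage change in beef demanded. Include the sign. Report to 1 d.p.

4.9%

%ΔQ ≈ ε × %ΔP of chicken = 0.61 × (8%) = 4.9%.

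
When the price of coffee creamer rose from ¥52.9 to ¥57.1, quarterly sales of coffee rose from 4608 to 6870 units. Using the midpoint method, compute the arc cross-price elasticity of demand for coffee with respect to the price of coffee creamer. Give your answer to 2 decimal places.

5.16

ΔQ_A = 6870 − 4608 = 2262; ΔP_B = 57.1 − 52.9 = 4.2.
Midpoints: Q̄_A = 5739.0, P̄_B = 55.00.
ε = (ΔQ_A/Q̄_A)/(ΔP_B/P̄_B) = (2262/5739.0)/(4.2/55.00) ≈ 5.16.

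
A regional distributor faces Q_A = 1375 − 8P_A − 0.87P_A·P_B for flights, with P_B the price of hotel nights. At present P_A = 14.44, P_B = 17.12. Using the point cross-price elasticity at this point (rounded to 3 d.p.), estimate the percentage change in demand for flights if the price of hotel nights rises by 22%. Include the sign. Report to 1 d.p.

At P_A = 14.44, P_B = 17.12: Q_A = 1044.405.
∂Q_A/∂P_B = -0.87P_A = -12.5628.
ε = (∂Q_A/∂P_B)(P_B/Q_A) = -12.5628 × 17.12/1044.405 ≈ -0.206.
%ΔQ_A ≈ ε × %ΔP_B = -0.206 × (22%) = -4.5%.

-4.5%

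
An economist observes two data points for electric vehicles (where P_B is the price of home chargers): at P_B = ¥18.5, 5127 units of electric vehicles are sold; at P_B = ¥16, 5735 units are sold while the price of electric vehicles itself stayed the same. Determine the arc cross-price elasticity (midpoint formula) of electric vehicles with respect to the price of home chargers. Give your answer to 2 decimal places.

-0.77

ΔQ_A = 5735 − 5127 = 608; ΔP_B = 16 − 18.5 = -2.5.
Midpoints: Q̄_A = 5431.0, P̄_B = 17.25.
ε = (ΔQ_A/Q̄_A)/(ΔP_B/P̄_B) = (608/5431.0)/(-2.5/17.25) ≈ -0.77.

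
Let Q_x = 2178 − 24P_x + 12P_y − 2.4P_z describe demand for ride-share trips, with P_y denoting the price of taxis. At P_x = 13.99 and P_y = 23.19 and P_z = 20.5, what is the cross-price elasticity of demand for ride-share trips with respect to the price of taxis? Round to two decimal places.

0.13

At P_x = 13.99 and P_y = 23.19 and P_z = 20.5: Q_x = 2071.32.
∂Q_x/∂P_y = 12.
ε = (∂Q_x/∂P_y)(P_y/Q_x) = 12 × (23.19/2071.32) ≈ 0.13.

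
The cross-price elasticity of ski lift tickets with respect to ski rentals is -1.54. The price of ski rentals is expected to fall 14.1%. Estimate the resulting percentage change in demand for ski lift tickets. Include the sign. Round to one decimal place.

21.7%

%ΔQ ≈ ε × %ΔP of ski rentals = -1.54 × (-14.1%) = 21.7%.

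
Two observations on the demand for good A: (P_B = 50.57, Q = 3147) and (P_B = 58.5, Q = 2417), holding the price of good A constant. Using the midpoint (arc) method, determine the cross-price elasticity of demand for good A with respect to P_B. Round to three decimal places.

-1.805

ΔQ_A = 2417 − 3147 = -730; ΔP_B = 58.5 − 50.57 = 7.93.
Midpoints: Q̄_A = 2782.0, P̄_B = 54.53.
ε = (ΔQ_A/Q̄_A)/(ΔP_B/P̄_B) = (-730/2782.0)/(7.93/54.53) ≈ -1.805.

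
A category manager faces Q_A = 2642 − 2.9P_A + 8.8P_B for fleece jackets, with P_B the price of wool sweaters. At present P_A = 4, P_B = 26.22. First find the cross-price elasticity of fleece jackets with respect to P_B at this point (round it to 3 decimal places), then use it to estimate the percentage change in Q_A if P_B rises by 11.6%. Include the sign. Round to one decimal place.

0.9%

At P_A = 4, P_B = 26.22: Q_A = 2861.136.
∂Q_A/∂P_B = 8.8.
ε = (∂Q_A/∂P_B)(P_B/Q_A) = 8.8000 × 26.22/2861.136 ≈ 0.081.
%ΔQ_A ≈ ε × %ΔP_B = 0.081 × (11.6%) = 0.9%.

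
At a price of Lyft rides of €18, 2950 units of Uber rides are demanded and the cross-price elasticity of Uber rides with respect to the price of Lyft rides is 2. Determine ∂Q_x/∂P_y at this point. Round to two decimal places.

327.78

ε = (∂Q_x/∂P_y)·(P_y/Q_x) ⇒ ∂Q_x/∂P_y = ε·Q_x/P_y = 2 × 2950/18 ≈ 327.78.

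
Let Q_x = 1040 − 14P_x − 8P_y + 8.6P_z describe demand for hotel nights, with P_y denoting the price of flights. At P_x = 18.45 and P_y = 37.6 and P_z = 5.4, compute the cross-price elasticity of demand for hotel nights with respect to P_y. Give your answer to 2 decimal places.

-0.57

At P_x = 18.45 and P_y = 37.6 and P_z = 5.4: Q_x = 527.34.
∂Q_x/∂P_y = -8.
ε = (∂Q_x/∂P_y)(P_y/Q_x) = -8 × (37.6/527.34) ≈ -0.57.
Since ε < 0, hotel nights and flights are complements.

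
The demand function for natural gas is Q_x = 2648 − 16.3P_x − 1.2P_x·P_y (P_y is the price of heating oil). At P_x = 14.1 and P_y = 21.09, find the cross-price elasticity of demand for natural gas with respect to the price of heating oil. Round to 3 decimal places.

-0.173

At P_x = 14.1 and P_y = 21.09: Q_x = 2061.327.
∂Q_x/∂P_y = -1.2P_x = -1.2(14.1) = -16.9200.
ε = (∂Q_x/∂P_y)(P_y/Q_x) = -16.9200 × (21.09/2061.327) ≈ -0.173.
ε < 0: complements.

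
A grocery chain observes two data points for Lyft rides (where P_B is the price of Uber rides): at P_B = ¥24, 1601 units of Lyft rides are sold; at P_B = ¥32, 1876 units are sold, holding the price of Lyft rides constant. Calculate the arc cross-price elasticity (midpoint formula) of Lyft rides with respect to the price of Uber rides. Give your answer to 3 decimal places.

0.554

ΔQ_A = 1876 − 1601 = 275; ΔP_B = 32 − 24 = 8.
Midpoints: Q̄_A = 1738.5, P̄_B = 28.00.
ε = (ΔQ_A/Q̄_A)/(ΔP_B/P̄_B) = (275/1738.5)/(8/28.00) ≈ 0.554.
ε > 0: Lyft rides and Uber rides are substitutes.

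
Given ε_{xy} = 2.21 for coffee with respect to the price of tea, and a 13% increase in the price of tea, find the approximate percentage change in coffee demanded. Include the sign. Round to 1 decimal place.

28.7%

%ΔQ ≈ ε × %ΔP of tea = 2.21 × (13%) = 28.7%.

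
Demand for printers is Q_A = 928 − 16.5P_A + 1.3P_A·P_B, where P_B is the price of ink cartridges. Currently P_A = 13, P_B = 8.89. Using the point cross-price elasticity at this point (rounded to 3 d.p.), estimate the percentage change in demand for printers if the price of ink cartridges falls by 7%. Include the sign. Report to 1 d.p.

At P_A = 13, P_B = 8.89: Q_A = 863.741.
∂Q_A/∂P_B = 1.3P_A = 16.9000.
ε = (∂Q_A/∂P_B)(P_B/Q_A) = 16.9000 × 8.89/863.741 ≈ 0.174.
%ΔQ_A ≈ ε × %ΔP_B = 0.174 × (-7%) = -1.2%.

-1.2%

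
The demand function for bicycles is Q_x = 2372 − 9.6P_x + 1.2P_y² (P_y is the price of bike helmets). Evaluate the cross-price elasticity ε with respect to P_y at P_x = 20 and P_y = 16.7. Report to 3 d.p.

At P_x = 20 and P_y = 16.7: Q_x = 2514.668.
∂Q_x/∂P_y = 2.4P_y = 2.4(16.7) = 40.0800.
ε = (∂Q_x/∂P_y)(P_y/Q_x) = 40.0800 × (16.7/2514.668) ≈ 0.266.
ε > 0: substitutes.

0.266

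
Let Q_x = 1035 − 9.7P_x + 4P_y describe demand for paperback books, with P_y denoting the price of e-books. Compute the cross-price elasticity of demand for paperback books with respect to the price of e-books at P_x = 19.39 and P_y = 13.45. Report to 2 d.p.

0.06

At P_x = 19.39 and P_y = 13.45: Q_x = 900.717.
∂Q_x/∂P_y = 4.
ε = (∂Q_x/∂P_y)(P_y/Q_x) = 4 × (13.45/900.717) ≈ 0.06.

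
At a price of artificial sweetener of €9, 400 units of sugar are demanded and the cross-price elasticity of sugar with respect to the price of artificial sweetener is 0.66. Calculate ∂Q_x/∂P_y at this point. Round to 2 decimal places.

ε = (∂Q_x/∂P_y)·(P_y/Q_x) ⇒ ∂Q_x/∂P_y = ε·Q_x/P_y = 0.66 × 400/9 ≈ 29.33.

29.33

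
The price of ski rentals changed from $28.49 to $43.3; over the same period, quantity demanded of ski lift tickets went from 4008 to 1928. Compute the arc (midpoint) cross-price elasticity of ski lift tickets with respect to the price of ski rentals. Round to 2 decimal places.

-1.70

ΔQ_A = 1928 − 4008 = -2080; ΔP_B = 43.3 − 28.49 = 14.81.
Midpoints: Q̄_A = 2968.0, P̄_B = 35.89.
ε = (ΔQ_A/Q̄_A)/(ΔP_B/P̄_B) = (-2080/2968.0)/(14.81/35.89) ≈ -1.70.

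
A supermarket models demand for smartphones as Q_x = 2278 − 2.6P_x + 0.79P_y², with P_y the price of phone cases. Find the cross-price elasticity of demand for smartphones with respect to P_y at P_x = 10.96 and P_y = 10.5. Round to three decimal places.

0.075

At P_x = 10.96 and P_y = 10.5: Q_x = 2336.601.
∂Q_x/∂P_y = 1.58P_y = 1.58(10.5) = 16.5900.
ε = (∂Q_x/∂P_y)(P_y/Q_x) = 16.5900 × (10.5/2336.601) ≈ 0.075.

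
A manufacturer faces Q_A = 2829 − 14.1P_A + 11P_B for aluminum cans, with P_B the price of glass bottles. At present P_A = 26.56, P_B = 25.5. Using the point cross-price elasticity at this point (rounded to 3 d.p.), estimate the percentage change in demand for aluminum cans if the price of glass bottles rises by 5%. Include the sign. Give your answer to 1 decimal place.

At P_A = 26.56, P_B = 25.5: Q_A = 2735.004.
∂Q_A/∂P_B = 11.
ε = (∂Q_A/∂P_B)(P_B/Q_A) = 11.0000 × 25.5/2735.004 ≈ 0.103.
%ΔQ_A ≈ ε × %ΔP_B = 0.103 × (5%) = 0.5%.

0.5%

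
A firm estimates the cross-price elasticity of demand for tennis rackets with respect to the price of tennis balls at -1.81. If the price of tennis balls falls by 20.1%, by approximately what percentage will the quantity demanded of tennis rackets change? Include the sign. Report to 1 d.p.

%ΔQ ≈ ε × %ΔP of tennis balls = -1.81 × (-20.1%) = 36.4%.

36.4%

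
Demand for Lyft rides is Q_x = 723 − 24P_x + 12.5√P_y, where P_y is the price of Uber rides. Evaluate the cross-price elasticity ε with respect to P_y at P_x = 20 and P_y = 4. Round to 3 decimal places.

0.047

At P_x = 20 and P_y = 4: Q_x = 268.
∂Q_x/∂P_y = 12.5/(2√P_y) = 12.5/(2√4) = 3.1250.
ε = (∂Q_x/∂P_y)(P_y/Q_x) = 3.1250 × (4/268) ≈ 0.047.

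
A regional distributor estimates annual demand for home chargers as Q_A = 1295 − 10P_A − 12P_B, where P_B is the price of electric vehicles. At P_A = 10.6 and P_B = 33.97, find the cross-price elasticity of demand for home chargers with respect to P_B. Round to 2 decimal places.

At P_A = 10.6 and P_B = 33.97: Q_A = 781.36.
∂Q_A/∂P_B = -12.
ε = (∂Q_A/∂P_B)(P_B/Q_A) = -12 × (33.97/781.36) ≈ -0.52.
Since ε < 0, home chargers and electric vehicles are complements.

-0.52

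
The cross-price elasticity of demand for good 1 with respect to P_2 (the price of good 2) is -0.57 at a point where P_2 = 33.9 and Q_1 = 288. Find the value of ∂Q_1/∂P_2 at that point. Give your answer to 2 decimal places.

ε = (∂Q_1/∂P_2)·(P_2/Q_1) ⇒ ∂Q_1/∂P_2 = ε·Q_1/P_2 = -0.57 × 288/33.9 ≈ -4.84.

-4.84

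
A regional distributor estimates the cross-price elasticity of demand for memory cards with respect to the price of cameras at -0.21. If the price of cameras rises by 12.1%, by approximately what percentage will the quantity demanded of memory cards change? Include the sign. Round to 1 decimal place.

-2.5%

%ΔQ ≈ ε × %ΔP of cameras = -0.21 × (12.1%) = -2.5%.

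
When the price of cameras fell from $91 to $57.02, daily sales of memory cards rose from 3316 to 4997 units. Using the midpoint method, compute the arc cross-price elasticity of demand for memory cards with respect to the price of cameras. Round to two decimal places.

-0.88

ΔQ_A = 4997 − 3316 = 1681; ΔP_B = 57.02 − 91 = -33.98.
Midpoints: Q̄_A = 4156.5, P̄_B = 74.01.
ε = (ΔQ_A/Q̄_A)/(ΔP_B/P̄_B) = (1681/4156.5)/(-33.98/74.01) ≈ -0.88.
ε < 0: memory cards and cameras are complements.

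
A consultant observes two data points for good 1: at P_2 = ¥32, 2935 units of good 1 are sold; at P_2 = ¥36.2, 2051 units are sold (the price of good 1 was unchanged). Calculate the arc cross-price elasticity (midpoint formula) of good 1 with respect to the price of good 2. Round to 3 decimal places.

ΔQ_1 = 2051 − 2935 = -884; ΔP_2 = 36.2 − 32 = 4.2.
Midpoints: Q̄_1 = 2493.0, P̄_2 = 34.10.
ε = (ΔQ_1/Q̄_1)/(ΔP_2/P̄_2) = (-884/2493.0)/(4.2/34.10) ≈ -2.879.

-2.879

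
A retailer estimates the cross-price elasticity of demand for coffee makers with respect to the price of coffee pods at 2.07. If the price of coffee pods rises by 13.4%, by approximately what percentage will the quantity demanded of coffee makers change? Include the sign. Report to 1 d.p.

%ΔQ ≈ ε × %ΔP of coffee pods = 2.07 × (13.4%) = 27.7%.
Demand for coffee makers rises by about 27.7%.

27.7%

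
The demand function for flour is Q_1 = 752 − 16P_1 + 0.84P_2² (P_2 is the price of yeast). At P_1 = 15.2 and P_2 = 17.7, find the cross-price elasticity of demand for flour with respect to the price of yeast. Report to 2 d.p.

At P_1 = 15.2 and P_2 = 17.7: Q_1 = 771.964.
∂Q_1/∂P_2 = 1.68P_2 = 1.68(17.7) = 29.7360.
ε = (∂Q_1/∂P_2)(P_2/Q_1) = 29.7360 × (17.7/771.964) ≈ 0.68.

0.68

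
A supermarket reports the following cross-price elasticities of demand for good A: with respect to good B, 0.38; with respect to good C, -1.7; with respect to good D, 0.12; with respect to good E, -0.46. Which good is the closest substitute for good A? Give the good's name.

good B

Substitutes have ε > 0. Among the positive values, 0.38 (good B) is largest.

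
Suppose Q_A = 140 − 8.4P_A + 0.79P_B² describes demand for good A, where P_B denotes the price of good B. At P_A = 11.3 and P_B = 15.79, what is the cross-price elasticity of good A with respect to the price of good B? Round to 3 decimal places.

At P_A = 11.3 and P_B = 15.79: Q_A = 242.046.
∂Q_A/∂P_B = 1.58P_B = 1.58(15.79) = 24.9482.
ε = (∂Q_A/∂P_B)(P_B/Q_A) = 24.9482 × (15.79/242.046) ≈ 1.628.

1.628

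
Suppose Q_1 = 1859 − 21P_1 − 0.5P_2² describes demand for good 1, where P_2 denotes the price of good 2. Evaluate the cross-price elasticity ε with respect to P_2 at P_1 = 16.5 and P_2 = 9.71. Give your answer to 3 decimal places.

At P_1 = 16.5 and P_2 = 9.71: Q_1 = 1465.358.
∂Q_1/∂P_2 = -1P_2 = -1(9.71) = -9.7100.
ε = (∂Q_1/∂P_2)(P_2/Q_1) = -9.7100 × (9.71/1465.358) ≈ -0.064.
ε < 0: complements.

-0.064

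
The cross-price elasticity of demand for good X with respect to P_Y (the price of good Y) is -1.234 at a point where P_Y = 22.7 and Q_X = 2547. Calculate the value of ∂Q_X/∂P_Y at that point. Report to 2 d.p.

ε = (∂Q_X/∂P_Y)·(P_Y/Q_X) ⇒ ∂Q_X/∂P_Y = ε·Q_X/P_Y = -1.234 × 2547/22.7 ≈ -138.46.

-138.46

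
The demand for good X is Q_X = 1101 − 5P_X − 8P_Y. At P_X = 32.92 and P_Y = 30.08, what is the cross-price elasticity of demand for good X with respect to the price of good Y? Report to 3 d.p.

At P_X = 32.92 and P_Y = 30.08: Q_X = 695.76.
∂Q_X/∂P_Y = -8.
ε = (∂Q_X/∂P_Y)(P_Y/Q_X) = -8 × (30.08/695.76) ≈ -0.346.
Since ε < 0, good X and good Y are complements.

-0.346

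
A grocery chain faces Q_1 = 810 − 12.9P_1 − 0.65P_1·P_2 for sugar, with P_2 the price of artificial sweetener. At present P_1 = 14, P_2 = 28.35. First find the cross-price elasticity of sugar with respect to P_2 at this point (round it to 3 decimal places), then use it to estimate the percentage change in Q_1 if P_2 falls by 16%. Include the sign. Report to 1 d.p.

11.1%

At P_1 = 14, P_2 = 28.35: Q_1 = 371.415.
∂Q_1/∂P_2 = -0.65P_1 = -9.1000.
ε = (∂Q_1/∂P_2)(P_2/Q_1) = -9.1000 × 28.35/371.415 ≈ -0.695.
%ΔQ_1 ≈ ε × %ΔP_2 = -0.695 × (-16%) = 11.1%.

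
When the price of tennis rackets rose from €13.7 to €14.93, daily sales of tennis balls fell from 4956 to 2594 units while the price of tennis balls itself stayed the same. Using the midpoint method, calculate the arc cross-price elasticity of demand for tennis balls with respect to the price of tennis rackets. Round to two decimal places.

-7.28

ΔQ_A = 2594 − 4956 = -2362; ΔP_B = 14.93 − 13.7 = 1.23.
Midpoints: Q̄_A = 3775.0, P̄_B = 14.31.
ε = (ΔQ_A/Q̄_A)/(ΔP_B/P̄_B) = (-2362/3775.0)/(1.23/14.31) ≈ -7.28.
ε < 0: tennis balls and tennis rackets are complements.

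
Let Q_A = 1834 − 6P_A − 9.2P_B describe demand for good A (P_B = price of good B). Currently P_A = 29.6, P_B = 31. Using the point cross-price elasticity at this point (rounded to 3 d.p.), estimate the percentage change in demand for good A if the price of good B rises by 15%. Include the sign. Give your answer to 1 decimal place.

At P_A = 29.6, P_B = 31: Q_A = 1371.2.
∂Q_A/∂P_B = -9.2.
ε = (∂Q_A/∂P_B)(P_B/Q_A) = -9.2000 × 31/1371.2 ≈ -0.208.
%ΔQ_A ≈ ε × %ΔP_B = -0.208 × (15%) = -3.1%.

-3.1%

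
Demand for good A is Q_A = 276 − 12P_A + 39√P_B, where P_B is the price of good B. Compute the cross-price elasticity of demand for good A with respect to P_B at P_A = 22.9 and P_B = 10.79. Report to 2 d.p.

0.50

At P_A = 22.9 and P_B = 10.79: Q_A = 129.308.
∂Q_A/∂P_B = 39/(2√P_B) = 39/(2√10.79) = 5.9364.
ε = (∂Q_A/∂P_B)(P_B/Q_A) = 5.9364 × (10.79/129.308) ≈ 0.50.
ε > 0: substitutes.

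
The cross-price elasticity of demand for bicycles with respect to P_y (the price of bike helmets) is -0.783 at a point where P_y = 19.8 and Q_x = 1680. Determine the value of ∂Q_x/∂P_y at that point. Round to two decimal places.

-66.44

ε = (∂Q_x/∂P_y)·(P_y/Q_x) ⇒ ∂Q_x/∂P_y = ε·Q_x/P_y = -0.783 × 1680/19.8 ≈ -66.44.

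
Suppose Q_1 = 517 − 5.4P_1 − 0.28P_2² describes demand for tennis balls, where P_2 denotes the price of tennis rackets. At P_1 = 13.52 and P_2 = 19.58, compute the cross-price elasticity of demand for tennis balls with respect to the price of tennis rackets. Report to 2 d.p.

At P_1 = 13.52 and P_2 = 19.58: Q_1 = 336.647.
∂Q_1/∂P_2 = -0.56P_2 = -0.56(19.58) = -10.9648.
ε = (∂Q_1/∂P_2)(P_2/Q_1) = -10.9648 × (19.58/336.647) ≈ -0.64.

-0.64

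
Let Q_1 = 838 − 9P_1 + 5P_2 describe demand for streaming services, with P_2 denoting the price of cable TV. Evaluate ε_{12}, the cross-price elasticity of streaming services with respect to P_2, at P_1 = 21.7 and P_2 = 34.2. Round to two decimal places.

0.21

At P_1 = 21.7 and P_2 = 34.2: Q_1 = 813.7.
∂Q_1/∂P_2 = 5.
ε = (∂Q_1/∂P_2)(P_2/Q_1) = 5 × (34.2/813.7) ≈ 0.21.
Since ε > 0, streaming services and cable TV are substitutes.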